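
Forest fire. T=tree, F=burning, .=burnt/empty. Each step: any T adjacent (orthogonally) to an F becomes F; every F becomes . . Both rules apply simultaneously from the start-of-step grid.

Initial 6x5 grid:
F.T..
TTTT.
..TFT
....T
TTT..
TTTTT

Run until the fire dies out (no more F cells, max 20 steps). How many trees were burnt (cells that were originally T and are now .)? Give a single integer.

Step 1: +4 fires, +2 burnt (F count now 4)
Step 2: +3 fires, +4 burnt (F count now 3)
Step 3: +1 fires, +3 burnt (F count now 1)
Step 4: +0 fires, +1 burnt (F count now 0)
Fire out after step 4
Initially T: 16, now '.': 22
Total burnt (originally-T cells now '.'): 8

Answer: 8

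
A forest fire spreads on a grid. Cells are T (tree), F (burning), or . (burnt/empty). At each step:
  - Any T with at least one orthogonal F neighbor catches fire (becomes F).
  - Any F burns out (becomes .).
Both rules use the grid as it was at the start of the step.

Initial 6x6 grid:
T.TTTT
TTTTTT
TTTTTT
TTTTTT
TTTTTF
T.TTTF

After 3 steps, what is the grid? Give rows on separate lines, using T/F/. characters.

Step 1: 3 trees catch fire, 2 burn out
  T.TTTT
  TTTTTT
  TTTTTT
  TTTTTF
  TTTTF.
  T.TTF.
Step 2: 4 trees catch fire, 3 burn out
  T.TTTT
  TTTTTT
  TTTTTF
  TTTTF.
  TTTF..
  T.TF..
Step 3: 5 trees catch fire, 4 burn out
  T.TTTT
  TTTTTF
  TTTTF.
  TTTF..
  TTF...
  T.F...

T.TTTT
TTTTTF
TTTTF.
TTTF..
TTF...
T.F...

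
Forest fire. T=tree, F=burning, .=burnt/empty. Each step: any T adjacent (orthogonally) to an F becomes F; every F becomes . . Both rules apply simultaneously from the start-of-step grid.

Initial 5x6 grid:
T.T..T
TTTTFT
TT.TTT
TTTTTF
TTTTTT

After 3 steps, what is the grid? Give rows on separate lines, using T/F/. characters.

Step 1: 6 trees catch fire, 2 burn out
  T.T..T
  TTTF.F
  TT.TFF
  TTTTF.
  TTTTTF
Step 2: 5 trees catch fire, 6 burn out
  T.T..F
  TTF...
  TT.F..
  TTTF..
  TTTTF.
Step 3: 4 trees catch fire, 5 burn out
  T.F...
  TF....
  TT....
  TTF...
  TTTF..

T.F...
TF....
TT....
TTF...
TTTF..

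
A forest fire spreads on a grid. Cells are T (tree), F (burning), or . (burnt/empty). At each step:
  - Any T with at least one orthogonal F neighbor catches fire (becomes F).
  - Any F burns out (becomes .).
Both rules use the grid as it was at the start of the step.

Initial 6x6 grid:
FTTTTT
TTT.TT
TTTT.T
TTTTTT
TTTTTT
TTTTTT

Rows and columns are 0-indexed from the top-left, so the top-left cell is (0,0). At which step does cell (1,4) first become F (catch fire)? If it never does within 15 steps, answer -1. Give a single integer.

Step 1: cell (1,4)='T' (+2 fires, +1 burnt)
Step 2: cell (1,4)='T' (+3 fires, +2 burnt)
Step 3: cell (1,4)='T' (+4 fires, +3 burnt)
Step 4: cell (1,4)='T' (+4 fires, +4 burnt)
Step 5: cell (1,4)='F' (+6 fires, +4 burnt)
  -> target ignites at step 5
Step 6: cell (1,4)='.' (+4 fires, +6 burnt)
Step 7: cell (1,4)='.' (+4 fires, +4 burnt)
Step 8: cell (1,4)='.' (+3 fires, +4 burnt)
Step 9: cell (1,4)='.' (+2 fires, +3 burnt)
Step 10: cell (1,4)='.' (+1 fires, +2 burnt)
Step 11: cell (1,4)='.' (+0 fires, +1 burnt)
  fire out at step 11

5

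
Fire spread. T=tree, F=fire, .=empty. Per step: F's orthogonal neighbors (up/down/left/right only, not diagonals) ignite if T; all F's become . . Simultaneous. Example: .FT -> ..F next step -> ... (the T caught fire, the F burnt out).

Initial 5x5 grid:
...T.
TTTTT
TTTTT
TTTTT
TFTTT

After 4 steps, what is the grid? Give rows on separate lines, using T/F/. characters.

Step 1: 3 trees catch fire, 1 burn out
  ...T.
  TTTTT
  TTTTT
  TFTTT
  F.FTT
Step 2: 4 trees catch fire, 3 burn out
  ...T.
  TTTTT
  TFTTT
  F.FTT
  ...FT
Step 3: 5 trees catch fire, 4 burn out
  ...T.
  TFTTT
  F.FTT
  ...FT
  ....F
Step 4: 4 trees catch fire, 5 burn out
  ...T.
  F.FTT
  ...FT
  ....F
  .....

...T.
F.FTT
...FT
....F
.....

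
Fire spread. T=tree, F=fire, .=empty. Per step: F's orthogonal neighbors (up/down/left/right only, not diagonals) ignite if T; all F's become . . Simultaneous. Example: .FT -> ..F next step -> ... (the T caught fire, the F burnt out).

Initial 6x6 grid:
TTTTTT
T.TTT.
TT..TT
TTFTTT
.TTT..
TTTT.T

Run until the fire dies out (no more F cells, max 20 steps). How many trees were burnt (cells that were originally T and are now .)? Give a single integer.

Answer: 26

Derivation:
Step 1: +3 fires, +1 burnt (F count now 3)
Step 2: +6 fires, +3 burnt (F count now 6)
Step 3: +5 fires, +6 burnt (F count now 5)
Step 4: +4 fires, +5 burnt (F count now 4)
Step 5: +3 fires, +4 burnt (F count now 3)
Step 6: +4 fires, +3 burnt (F count now 4)
Step 7: +1 fires, +4 burnt (F count now 1)
Step 8: +0 fires, +1 burnt (F count now 0)
Fire out after step 8
Initially T: 27, now '.': 35
Total burnt (originally-T cells now '.'): 26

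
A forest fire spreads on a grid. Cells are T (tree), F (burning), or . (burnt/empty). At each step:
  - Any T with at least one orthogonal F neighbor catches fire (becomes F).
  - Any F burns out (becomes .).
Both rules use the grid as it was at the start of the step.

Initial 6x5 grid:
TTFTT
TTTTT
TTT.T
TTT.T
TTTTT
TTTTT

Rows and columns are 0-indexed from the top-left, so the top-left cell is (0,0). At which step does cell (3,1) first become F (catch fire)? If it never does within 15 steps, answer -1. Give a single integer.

Step 1: cell (3,1)='T' (+3 fires, +1 burnt)
Step 2: cell (3,1)='T' (+5 fires, +3 burnt)
Step 3: cell (3,1)='T' (+4 fires, +5 burnt)
Step 4: cell (3,1)='F' (+4 fires, +4 burnt)
  -> target ignites at step 4
Step 5: cell (3,1)='.' (+5 fires, +4 burnt)
Step 6: cell (3,1)='.' (+4 fires, +5 burnt)
Step 7: cell (3,1)='.' (+2 fires, +4 burnt)
Step 8: cell (3,1)='.' (+0 fires, +2 burnt)
  fire out at step 8

4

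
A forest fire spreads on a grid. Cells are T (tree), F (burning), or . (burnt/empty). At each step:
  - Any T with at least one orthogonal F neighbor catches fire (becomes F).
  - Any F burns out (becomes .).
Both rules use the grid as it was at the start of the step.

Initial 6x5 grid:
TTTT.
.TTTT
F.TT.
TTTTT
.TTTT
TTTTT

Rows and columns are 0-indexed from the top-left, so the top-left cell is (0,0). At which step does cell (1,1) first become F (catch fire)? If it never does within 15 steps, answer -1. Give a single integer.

Step 1: cell (1,1)='T' (+1 fires, +1 burnt)
Step 2: cell (1,1)='T' (+1 fires, +1 burnt)
Step 3: cell (1,1)='T' (+2 fires, +1 burnt)
Step 4: cell (1,1)='T' (+4 fires, +2 burnt)
Step 5: cell (1,1)='T' (+6 fires, +4 burnt)
Step 6: cell (1,1)='F' (+5 fires, +6 burnt)
  -> target ignites at step 6
Step 7: cell (1,1)='.' (+4 fires, +5 burnt)
Step 8: cell (1,1)='.' (+1 fires, +4 burnt)
Step 9: cell (1,1)='.' (+0 fires, +1 burnt)
  fire out at step 9

6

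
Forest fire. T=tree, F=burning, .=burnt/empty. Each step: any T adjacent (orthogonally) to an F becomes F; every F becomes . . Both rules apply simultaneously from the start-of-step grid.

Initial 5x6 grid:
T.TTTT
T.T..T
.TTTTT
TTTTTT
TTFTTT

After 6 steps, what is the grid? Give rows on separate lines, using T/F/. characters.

Step 1: 3 trees catch fire, 1 burn out
  T.TTTT
  T.T..T
  .TTTTT
  TTFTTT
  TF.FTT
Step 2: 5 trees catch fire, 3 burn out
  T.TTTT
  T.T..T
  .TFTTT
  TF.FTT
  F...FT
Step 3: 6 trees catch fire, 5 burn out
  T.TTTT
  T.F..T
  .F.FTT
  F...FT
  .....F
Step 4: 3 trees catch fire, 6 burn out
  T.FTTT
  T....T
  ....FT
  .....F
  ......
Step 5: 2 trees catch fire, 3 burn out
  T..FTT
  T....T
  .....F
  ......
  ......
Step 6: 2 trees catch fire, 2 burn out
  T...FT
  T....F
  ......
  ......
  ......

T...FT
T....F
......
......
......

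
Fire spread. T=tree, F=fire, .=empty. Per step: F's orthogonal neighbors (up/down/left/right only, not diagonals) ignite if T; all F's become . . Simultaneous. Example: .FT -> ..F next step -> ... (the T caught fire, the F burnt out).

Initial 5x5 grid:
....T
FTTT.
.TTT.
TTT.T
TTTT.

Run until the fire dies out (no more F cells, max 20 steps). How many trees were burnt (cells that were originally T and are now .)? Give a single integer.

Answer: 13

Derivation:
Step 1: +1 fires, +1 burnt (F count now 1)
Step 2: +2 fires, +1 burnt (F count now 2)
Step 3: +3 fires, +2 burnt (F count now 3)
Step 4: +4 fires, +3 burnt (F count now 4)
Step 5: +2 fires, +4 burnt (F count now 2)
Step 6: +1 fires, +2 burnt (F count now 1)
Step 7: +0 fires, +1 burnt (F count now 0)
Fire out after step 7
Initially T: 15, now '.': 23
Total burnt (originally-T cells now '.'): 13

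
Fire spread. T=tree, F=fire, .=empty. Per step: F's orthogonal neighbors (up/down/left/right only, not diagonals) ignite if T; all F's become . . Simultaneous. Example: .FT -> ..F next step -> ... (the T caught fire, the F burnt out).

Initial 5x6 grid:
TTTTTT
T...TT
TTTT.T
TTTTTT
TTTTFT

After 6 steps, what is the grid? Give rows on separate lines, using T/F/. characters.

Step 1: 3 trees catch fire, 1 burn out
  TTTTTT
  T...TT
  TTTT.T
  TTTTFT
  TTTF.F
Step 2: 3 trees catch fire, 3 burn out
  TTTTTT
  T...TT
  TTTT.T
  TTTF.F
  TTF...
Step 3: 4 trees catch fire, 3 burn out
  TTTTTT
  T...TT
  TTTF.F
  TTF...
  TF....
Step 4: 4 trees catch fire, 4 burn out
  TTTTTT
  T...TF
  TTF...
  TF....
  F.....
Step 5: 4 trees catch fire, 4 burn out
  TTTTTF
  T...F.
  TF....
  F.....
  ......
Step 6: 2 trees catch fire, 4 burn out
  TTTTF.
  T.....
  F.....
  ......
  ......

TTTTF.
T.....
F.....
......
......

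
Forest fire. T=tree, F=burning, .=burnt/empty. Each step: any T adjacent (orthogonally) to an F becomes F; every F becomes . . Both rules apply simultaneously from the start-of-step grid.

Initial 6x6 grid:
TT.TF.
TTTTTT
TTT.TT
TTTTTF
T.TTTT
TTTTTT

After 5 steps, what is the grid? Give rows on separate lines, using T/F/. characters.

Step 1: 5 trees catch fire, 2 burn out
  TT.F..
  TTTTFT
  TTT.TF
  TTTTF.
  T.TTTF
  TTTTTT
Step 2: 6 trees catch fire, 5 burn out
  TT....
  TTTF.F
  TTT.F.
  TTTF..
  T.TTF.
  TTTTTF
Step 3: 4 trees catch fire, 6 burn out
  TT....
  TTF...
  TTT...
  TTF...
  T.TF..
  TTTTF.
Step 4: 5 trees catch fire, 4 burn out
  TT....
  TF....
  TTF...
  TF....
  T.F...
  TTTF..
Step 5: 5 trees catch fire, 5 burn out
  TF....
  F.....
  TF....
  F.....
  T.....
  TTF...

TF....
F.....
TF....
F.....
T.....
TTF...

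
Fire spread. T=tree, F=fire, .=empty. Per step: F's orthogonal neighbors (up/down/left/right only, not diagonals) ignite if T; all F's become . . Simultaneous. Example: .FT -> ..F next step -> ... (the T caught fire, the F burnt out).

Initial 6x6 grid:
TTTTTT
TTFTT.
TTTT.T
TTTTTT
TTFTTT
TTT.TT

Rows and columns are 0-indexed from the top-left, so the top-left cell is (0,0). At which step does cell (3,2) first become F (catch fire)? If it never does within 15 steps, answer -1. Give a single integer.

Step 1: cell (3,2)='F' (+8 fires, +2 burnt)
  -> target ignites at step 1
Step 2: cell (3,2)='.' (+11 fires, +8 burnt)
Step 3: cell (3,2)='.' (+8 fires, +11 burnt)
Step 4: cell (3,2)='.' (+3 fires, +8 burnt)
Step 5: cell (3,2)='.' (+1 fires, +3 burnt)
Step 6: cell (3,2)='.' (+0 fires, +1 burnt)
  fire out at step 6

1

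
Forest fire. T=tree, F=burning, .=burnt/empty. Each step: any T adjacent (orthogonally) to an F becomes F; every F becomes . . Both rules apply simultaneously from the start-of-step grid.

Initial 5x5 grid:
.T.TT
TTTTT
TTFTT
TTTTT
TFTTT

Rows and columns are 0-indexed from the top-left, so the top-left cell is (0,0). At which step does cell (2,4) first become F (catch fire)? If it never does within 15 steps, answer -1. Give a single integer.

Step 1: cell (2,4)='T' (+7 fires, +2 burnt)
Step 2: cell (2,4)='F' (+7 fires, +7 burnt)
  -> target ignites at step 2
Step 3: cell (2,4)='.' (+6 fires, +7 burnt)
Step 4: cell (2,4)='.' (+1 fires, +6 burnt)
Step 5: cell (2,4)='.' (+0 fires, +1 burnt)
  fire out at step 5

2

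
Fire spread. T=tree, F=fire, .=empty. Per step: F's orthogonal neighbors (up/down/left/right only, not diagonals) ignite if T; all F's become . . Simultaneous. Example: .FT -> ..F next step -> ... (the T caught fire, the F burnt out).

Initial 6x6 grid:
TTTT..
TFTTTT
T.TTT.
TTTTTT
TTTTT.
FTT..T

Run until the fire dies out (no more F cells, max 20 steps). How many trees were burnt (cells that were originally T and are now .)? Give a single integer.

Step 1: +5 fires, +2 burnt (F count now 5)
Step 2: +8 fires, +5 burnt (F count now 8)
Step 3: +6 fires, +8 burnt (F count now 6)
Step 4: +4 fires, +6 burnt (F count now 4)
Step 5: +2 fires, +4 burnt (F count now 2)
Step 6: +1 fires, +2 burnt (F count now 1)
Step 7: +0 fires, +1 burnt (F count now 0)
Fire out after step 7
Initially T: 27, now '.': 35
Total burnt (originally-T cells now '.'): 26

Answer: 26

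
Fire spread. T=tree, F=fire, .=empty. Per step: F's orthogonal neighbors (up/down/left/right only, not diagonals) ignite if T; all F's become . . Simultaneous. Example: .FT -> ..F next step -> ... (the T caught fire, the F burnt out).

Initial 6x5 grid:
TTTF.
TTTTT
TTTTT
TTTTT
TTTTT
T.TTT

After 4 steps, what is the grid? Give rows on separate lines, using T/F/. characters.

Step 1: 2 trees catch fire, 1 burn out
  TTF..
  TTTFT
  TTTTT
  TTTTT
  TTTTT
  T.TTT
Step 2: 4 trees catch fire, 2 burn out
  TF...
  TTF.F
  TTTFT
  TTTTT
  TTTTT
  T.TTT
Step 3: 5 trees catch fire, 4 burn out
  F....
  TF...
  TTF.F
  TTTFT
  TTTTT
  T.TTT
Step 4: 5 trees catch fire, 5 burn out
  .....
  F....
  TF...
  TTF.F
  TTTFT
  T.TTT

.....
F....
TF...
TTF.F
TTTFT
T.TTT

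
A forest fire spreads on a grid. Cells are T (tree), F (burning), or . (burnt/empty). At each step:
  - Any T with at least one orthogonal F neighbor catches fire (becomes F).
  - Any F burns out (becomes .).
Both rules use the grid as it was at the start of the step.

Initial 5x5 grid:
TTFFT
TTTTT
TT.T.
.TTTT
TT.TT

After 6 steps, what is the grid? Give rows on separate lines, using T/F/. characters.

Step 1: 4 trees catch fire, 2 burn out
  TF..F
  TTFFT
  TT.T.
  .TTTT
  TT.TT
Step 2: 4 trees catch fire, 4 burn out
  F....
  TF..F
  TT.F.
  .TTTT
  TT.TT
Step 3: 3 trees catch fire, 4 burn out
  .....
  F....
  TF...
  .TTFT
  TT.TT
Step 4: 5 trees catch fire, 3 burn out
  .....
  .....
  F....
  .FF.F
  TT.FT
Step 5: 2 trees catch fire, 5 burn out
  .....
  .....
  .....
  .....
  TF..F
Step 6: 1 trees catch fire, 2 burn out
  .....
  .....
  .....
  .....
  F....

.....
.....
.....
.....
F....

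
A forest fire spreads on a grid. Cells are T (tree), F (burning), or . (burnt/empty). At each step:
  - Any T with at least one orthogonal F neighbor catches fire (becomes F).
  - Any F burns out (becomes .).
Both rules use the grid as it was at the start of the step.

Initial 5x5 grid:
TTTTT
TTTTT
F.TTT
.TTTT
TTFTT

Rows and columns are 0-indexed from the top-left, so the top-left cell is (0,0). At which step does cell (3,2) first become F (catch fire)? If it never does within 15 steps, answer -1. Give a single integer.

Step 1: cell (3,2)='F' (+4 fires, +2 burnt)
  -> target ignites at step 1
Step 2: cell (3,2)='.' (+7 fires, +4 burnt)
Step 3: cell (3,2)='.' (+4 fires, +7 burnt)
Step 4: cell (3,2)='.' (+3 fires, +4 burnt)
Step 5: cell (3,2)='.' (+2 fires, +3 burnt)
Step 6: cell (3,2)='.' (+1 fires, +2 burnt)
Step 7: cell (3,2)='.' (+0 fires, +1 burnt)
  fire out at step 7

1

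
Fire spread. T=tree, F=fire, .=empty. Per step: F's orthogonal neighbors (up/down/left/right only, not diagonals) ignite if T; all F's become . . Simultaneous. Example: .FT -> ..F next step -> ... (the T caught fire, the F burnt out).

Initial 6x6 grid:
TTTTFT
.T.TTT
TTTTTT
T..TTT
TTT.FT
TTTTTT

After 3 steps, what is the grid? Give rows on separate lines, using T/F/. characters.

Step 1: 6 trees catch fire, 2 burn out
  TTTF.F
  .T.TFT
  TTTTTT
  T..TFT
  TTT..F
  TTTTFT
Step 2: 8 trees catch fire, 6 burn out
  TTF...
  .T.F.F
  TTTTFT
  T..F.F
  TTT...
  TTTF.F
Step 3: 4 trees catch fire, 8 burn out
  TF....
  .T....
  TTTF.F
  T.....
  TTT...
  TTF...

TF....
.T....
TTTF.F
T.....
TTT...
TTF...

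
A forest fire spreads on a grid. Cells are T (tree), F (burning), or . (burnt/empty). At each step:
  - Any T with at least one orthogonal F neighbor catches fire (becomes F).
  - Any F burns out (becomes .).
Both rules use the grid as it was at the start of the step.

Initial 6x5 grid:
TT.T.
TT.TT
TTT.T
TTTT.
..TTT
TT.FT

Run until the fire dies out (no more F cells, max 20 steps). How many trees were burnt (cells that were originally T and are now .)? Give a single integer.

Step 1: +2 fires, +1 burnt (F count now 2)
Step 2: +3 fires, +2 burnt (F count now 3)
Step 3: +1 fires, +3 burnt (F count now 1)
Step 4: +2 fires, +1 burnt (F count now 2)
Step 5: +2 fires, +2 burnt (F count now 2)
Step 6: +2 fires, +2 burnt (F count now 2)
Step 7: +2 fires, +2 burnt (F count now 2)
Step 8: +1 fires, +2 burnt (F count now 1)
Step 9: +0 fires, +1 burnt (F count now 0)
Fire out after step 9
Initially T: 21, now '.': 24
Total burnt (originally-T cells now '.'): 15

Answer: 15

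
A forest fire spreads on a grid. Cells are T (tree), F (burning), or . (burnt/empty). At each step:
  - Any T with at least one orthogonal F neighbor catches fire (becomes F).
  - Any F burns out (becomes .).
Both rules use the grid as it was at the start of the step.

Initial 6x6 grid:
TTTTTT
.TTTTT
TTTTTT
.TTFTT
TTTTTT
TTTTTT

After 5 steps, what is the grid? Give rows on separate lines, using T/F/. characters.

Step 1: 4 trees catch fire, 1 burn out
  TTTTTT
  .TTTTT
  TTTFTT
  .TF.FT
  TTTFTT
  TTTTTT
Step 2: 8 trees catch fire, 4 burn out
  TTTTTT
  .TTFTT
  TTF.FT
  .F...F
  TTF.FT
  TTTFTT
Step 3: 9 trees catch fire, 8 burn out
  TTTFTT
  .TF.FT
  TF...F
  ......
  TF...F
  TTF.FT
Step 4: 8 trees catch fire, 9 burn out
  TTF.FT
  .F...F
  F.....
  ......
  F.....
  TF...F
Step 5: 3 trees catch fire, 8 burn out
  TF...F
  ......
  ......
  ......
  ......
  F.....

TF...F
......
......
......
......
F.....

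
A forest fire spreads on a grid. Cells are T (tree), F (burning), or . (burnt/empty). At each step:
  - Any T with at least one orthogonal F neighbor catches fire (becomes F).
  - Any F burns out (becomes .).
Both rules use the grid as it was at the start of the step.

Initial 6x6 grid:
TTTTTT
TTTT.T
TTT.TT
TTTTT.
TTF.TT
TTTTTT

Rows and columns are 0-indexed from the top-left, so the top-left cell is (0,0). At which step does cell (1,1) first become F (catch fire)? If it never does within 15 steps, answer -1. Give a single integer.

Step 1: cell (1,1)='T' (+3 fires, +1 burnt)
Step 2: cell (1,1)='T' (+6 fires, +3 burnt)
Step 3: cell (1,1)='T' (+6 fires, +6 burnt)
Step 4: cell (1,1)='F' (+7 fires, +6 burnt)
  -> target ignites at step 4
Step 5: cell (1,1)='.' (+5 fires, +7 burnt)
Step 6: cell (1,1)='.' (+3 fires, +5 burnt)
Step 7: cell (1,1)='.' (+1 fires, +3 burnt)
Step 8: cell (1,1)='.' (+0 fires, +1 burnt)
  fire out at step 8

4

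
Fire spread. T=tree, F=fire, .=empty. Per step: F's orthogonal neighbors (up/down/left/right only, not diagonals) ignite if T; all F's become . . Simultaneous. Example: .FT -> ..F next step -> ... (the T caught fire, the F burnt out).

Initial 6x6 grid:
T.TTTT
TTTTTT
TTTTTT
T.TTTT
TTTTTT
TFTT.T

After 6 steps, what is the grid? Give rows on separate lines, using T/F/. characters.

Step 1: 3 trees catch fire, 1 burn out
  T.TTTT
  TTTTTT
  TTTTTT
  T.TTTT
  TFTTTT
  F.FT.T
Step 2: 3 trees catch fire, 3 burn out
  T.TTTT
  TTTTTT
  TTTTTT
  T.TTTT
  F.FTTT
  ...F.T
Step 3: 3 trees catch fire, 3 burn out
  T.TTTT
  TTTTTT
  TTTTTT
  F.FTTT
  ...FTT
  .....T
Step 4: 4 trees catch fire, 3 burn out
  T.TTTT
  TTTTTT
  FTFTTT
  ...FTT
  ....FT
  .....T
Step 5: 6 trees catch fire, 4 burn out
  T.TTTT
  FTFTTT
  .F.FTT
  ....FT
  .....F
  .....T
Step 6: 7 trees catch fire, 6 burn out
  F.FTTT
  .F.FTT
  ....FT
  .....F
  ......
  .....F

F.FTTT
.F.FTT
....FT
.....F
......
.....F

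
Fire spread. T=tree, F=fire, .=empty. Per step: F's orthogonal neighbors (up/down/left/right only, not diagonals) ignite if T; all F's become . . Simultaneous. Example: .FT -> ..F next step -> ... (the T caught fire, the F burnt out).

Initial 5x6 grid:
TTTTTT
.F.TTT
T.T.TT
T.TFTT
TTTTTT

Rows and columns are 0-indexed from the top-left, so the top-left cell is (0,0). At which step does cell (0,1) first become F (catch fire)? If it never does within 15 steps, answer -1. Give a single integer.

Step 1: cell (0,1)='F' (+4 fires, +2 burnt)
  -> target ignites at step 1
Step 2: cell (0,1)='.' (+7 fires, +4 burnt)
Step 3: cell (0,1)='.' (+5 fires, +7 burnt)
Step 4: cell (0,1)='.' (+4 fires, +5 burnt)
Step 5: cell (0,1)='.' (+2 fires, +4 burnt)
Step 6: cell (0,1)='.' (+1 fires, +2 burnt)
Step 7: cell (0,1)='.' (+0 fires, +1 burnt)
  fire out at step 7

1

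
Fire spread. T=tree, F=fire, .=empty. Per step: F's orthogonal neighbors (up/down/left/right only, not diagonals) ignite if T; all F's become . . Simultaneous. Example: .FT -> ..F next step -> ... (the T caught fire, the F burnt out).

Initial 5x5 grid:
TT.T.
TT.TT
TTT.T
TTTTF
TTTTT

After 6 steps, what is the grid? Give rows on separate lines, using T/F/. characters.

Step 1: 3 trees catch fire, 1 burn out
  TT.T.
  TT.TT
  TTT.F
  TTTF.
  TTTTF
Step 2: 3 trees catch fire, 3 burn out
  TT.T.
  TT.TF
  TTT..
  TTF..
  TTTF.
Step 3: 4 trees catch fire, 3 burn out
  TT.T.
  TT.F.
  TTF..
  TF...
  TTF..
Step 4: 4 trees catch fire, 4 burn out
  TT.F.
  TT...
  TF...
  F....
  TF...
Step 5: 3 trees catch fire, 4 burn out
  TT...
  TF...
  F....
  .....
  F....
Step 6: 2 trees catch fire, 3 burn out
  TF...
  F....
  .....
  .....
  .....

TF...
F....
.....
.....
.....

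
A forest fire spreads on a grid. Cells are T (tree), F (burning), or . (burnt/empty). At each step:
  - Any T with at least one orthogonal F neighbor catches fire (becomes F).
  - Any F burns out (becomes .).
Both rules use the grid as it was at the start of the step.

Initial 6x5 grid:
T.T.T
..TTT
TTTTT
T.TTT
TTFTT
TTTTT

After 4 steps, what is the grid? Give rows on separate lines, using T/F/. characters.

Step 1: 4 trees catch fire, 1 burn out
  T.T.T
  ..TTT
  TTTTT
  T.FTT
  TF.FT
  TTFTT
Step 2: 6 trees catch fire, 4 burn out
  T.T.T
  ..TTT
  TTFTT
  T..FT
  F...F
  TF.FT
Step 3: 7 trees catch fire, 6 burn out
  T.T.T
  ..FTT
  TF.FT
  F...F
  .....
  F...F
Step 4: 4 trees catch fire, 7 burn out
  T.F.T
  ...FT
  F...F
  .....
  .....
  .....

T.F.T
...FT
F...F
.....
.....
.....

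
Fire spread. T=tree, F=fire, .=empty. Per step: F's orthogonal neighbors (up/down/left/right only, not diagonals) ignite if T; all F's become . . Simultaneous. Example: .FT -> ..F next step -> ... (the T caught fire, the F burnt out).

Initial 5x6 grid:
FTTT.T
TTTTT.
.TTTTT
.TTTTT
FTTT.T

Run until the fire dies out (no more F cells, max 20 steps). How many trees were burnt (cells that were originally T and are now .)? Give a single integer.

Step 1: +3 fires, +2 burnt (F count now 3)
Step 2: +4 fires, +3 burnt (F count now 4)
Step 3: +5 fires, +4 burnt (F count now 5)
Step 4: +3 fires, +5 burnt (F count now 3)
Step 5: +3 fires, +3 burnt (F count now 3)
Step 6: +2 fires, +3 burnt (F count now 2)
Step 7: +2 fires, +2 burnt (F count now 2)
Step 8: +0 fires, +2 burnt (F count now 0)
Fire out after step 8
Initially T: 23, now '.': 29
Total burnt (originally-T cells now '.'): 22

Answer: 22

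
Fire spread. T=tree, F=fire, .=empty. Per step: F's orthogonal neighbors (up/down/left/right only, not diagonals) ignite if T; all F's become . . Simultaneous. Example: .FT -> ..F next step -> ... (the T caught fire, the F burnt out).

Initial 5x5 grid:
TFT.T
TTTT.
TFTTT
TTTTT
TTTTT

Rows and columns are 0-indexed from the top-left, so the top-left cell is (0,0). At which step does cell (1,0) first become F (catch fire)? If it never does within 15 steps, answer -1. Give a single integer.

Step 1: cell (1,0)='T' (+6 fires, +2 burnt)
Step 2: cell (1,0)='F' (+6 fires, +6 burnt)
  -> target ignites at step 2
Step 3: cell (1,0)='.' (+5 fires, +6 burnt)
Step 4: cell (1,0)='.' (+2 fires, +5 burnt)
Step 5: cell (1,0)='.' (+1 fires, +2 burnt)
Step 6: cell (1,0)='.' (+0 fires, +1 burnt)
  fire out at step 6

2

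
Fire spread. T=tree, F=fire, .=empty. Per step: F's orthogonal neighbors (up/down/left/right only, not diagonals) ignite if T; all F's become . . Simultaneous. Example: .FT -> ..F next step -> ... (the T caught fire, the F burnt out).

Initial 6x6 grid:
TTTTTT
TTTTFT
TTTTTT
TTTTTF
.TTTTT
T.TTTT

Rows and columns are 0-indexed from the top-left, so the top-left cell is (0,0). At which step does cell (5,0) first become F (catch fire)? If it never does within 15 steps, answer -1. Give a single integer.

Step 1: cell (5,0)='T' (+7 fires, +2 burnt)
Step 2: cell (5,0)='T' (+7 fires, +7 burnt)
Step 3: cell (5,0)='T' (+6 fires, +7 burnt)
Step 4: cell (5,0)='T' (+6 fires, +6 burnt)
Step 5: cell (5,0)='T' (+5 fires, +6 burnt)
Step 6: cell (5,0)='T' (+0 fires, +5 burnt)
  fire out at step 6
Target never catches fire within 15 steps

-1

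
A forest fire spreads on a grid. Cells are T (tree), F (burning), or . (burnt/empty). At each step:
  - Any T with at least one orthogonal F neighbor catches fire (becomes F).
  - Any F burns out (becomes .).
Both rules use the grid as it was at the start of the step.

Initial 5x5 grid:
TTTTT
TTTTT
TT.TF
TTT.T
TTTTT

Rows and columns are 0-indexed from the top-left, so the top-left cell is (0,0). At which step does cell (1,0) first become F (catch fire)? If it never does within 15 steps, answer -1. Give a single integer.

Step 1: cell (1,0)='T' (+3 fires, +1 burnt)
Step 2: cell (1,0)='T' (+3 fires, +3 burnt)
Step 3: cell (1,0)='T' (+3 fires, +3 burnt)
Step 4: cell (1,0)='T' (+3 fires, +3 burnt)
Step 5: cell (1,0)='F' (+5 fires, +3 burnt)
  -> target ignites at step 5
Step 6: cell (1,0)='.' (+4 fires, +5 burnt)
Step 7: cell (1,0)='.' (+1 fires, +4 burnt)
Step 8: cell (1,0)='.' (+0 fires, +1 burnt)
  fire out at step 8

5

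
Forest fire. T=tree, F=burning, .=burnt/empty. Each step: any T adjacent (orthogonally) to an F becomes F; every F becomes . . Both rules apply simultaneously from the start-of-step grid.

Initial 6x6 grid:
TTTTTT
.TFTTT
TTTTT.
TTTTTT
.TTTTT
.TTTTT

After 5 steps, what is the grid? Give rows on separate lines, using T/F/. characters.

Step 1: 4 trees catch fire, 1 burn out
  TTFTTT
  .F.FTT
  TTFTT.
  TTTTTT
  .TTTTT
  .TTTTT
Step 2: 6 trees catch fire, 4 burn out
  TF.FTT
  ....FT
  TF.FT.
  TTFTTT
  .TTTTT
  .TTTTT
Step 3: 8 trees catch fire, 6 burn out
  F...FT
  .....F
  F...F.
  TF.FTT
  .TFTTT
  .TTTTT
Step 4: 6 trees catch fire, 8 burn out
  .....F
  ......
  ......
  F...FT
  .F.FTT
  .TFTTT
Step 5: 4 trees catch fire, 6 burn out
  ......
  ......
  ......
  .....F
  ....FT
  .F.FTT

......
......
......
.....F
....FT
.F.FTT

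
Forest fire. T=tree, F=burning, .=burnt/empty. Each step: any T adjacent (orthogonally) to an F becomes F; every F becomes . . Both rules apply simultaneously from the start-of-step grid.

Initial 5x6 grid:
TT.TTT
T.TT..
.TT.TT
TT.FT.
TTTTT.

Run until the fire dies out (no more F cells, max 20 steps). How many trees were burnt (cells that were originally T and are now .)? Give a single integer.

Step 1: +2 fires, +1 burnt (F count now 2)
Step 2: +3 fires, +2 burnt (F count now 3)
Step 3: +2 fires, +3 burnt (F count now 2)
Step 4: +2 fires, +2 burnt (F count now 2)
Step 5: +2 fires, +2 burnt (F count now 2)
Step 6: +1 fires, +2 burnt (F count now 1)
Step 7: +1 fires, +1 burnt (F count now 1)
Step 8: +1 fires, +1 burnt (F count now 1)
Step 9: +1 fires, +1 burnt (F count now 1)
Step 10: +1 fires, +1 burnt (F count now 1)
Step 11: +1 fires, +1 burnt (F count now 1)
Step 12: +0 fires, +1 burnt (F count now 0)
Fire out after step 12
Initially T: 20, now '.': 27
Total burnt (originally-T cells now '.'): 17

Answer: 17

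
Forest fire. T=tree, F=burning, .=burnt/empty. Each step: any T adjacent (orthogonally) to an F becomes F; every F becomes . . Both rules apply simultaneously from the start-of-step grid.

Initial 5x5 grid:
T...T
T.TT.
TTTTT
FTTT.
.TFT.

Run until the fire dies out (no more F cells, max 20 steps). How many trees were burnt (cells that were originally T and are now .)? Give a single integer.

Answer: 14

Derivation:
Step 1: +5 fires, +2 burnt (F count now 5)
Step 2: +4 fires, +5 burnt (F count now 4)
Step 3: +3 fires, +4 burnt (F count now 3)
Step 4: +2 fires, +3 burnt (F count now 2)
Step 5: +0 fires, +2 burnt (F count now 0)
Fire out after step 5
Initially T: 15, now '.': 24
Total burnt (originally-T cells now '.'): 14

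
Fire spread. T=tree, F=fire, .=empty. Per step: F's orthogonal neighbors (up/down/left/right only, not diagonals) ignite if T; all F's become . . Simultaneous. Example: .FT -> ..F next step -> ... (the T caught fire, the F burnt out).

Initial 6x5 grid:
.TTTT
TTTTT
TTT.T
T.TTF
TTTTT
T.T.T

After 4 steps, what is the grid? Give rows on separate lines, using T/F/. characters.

Step 1: 3 trees catch fire, 1 burn out
  .TTTT
  TTTTT
  TTT.F
  T.TF.
  TTTTF
  T.T.T
Step 2: 4 trees catch fire, 3 burn out
  .TTTT
  TTTTF
  TTT..
  T.F..
  TTTF.
  T.T.F
Step 3: 4 trees catch fire, 4 burn out
  .TTTF
  TTTF.
  TTF..
  T....
  TTF..
  T.T..
Step 4: 5 trees catch fire, 4 burn out
  .TTF.
  TTF..
  TF...
  T....
  TF...
  T.F..

.TTF.
TTF..
TF...
T....
TF...
T.F..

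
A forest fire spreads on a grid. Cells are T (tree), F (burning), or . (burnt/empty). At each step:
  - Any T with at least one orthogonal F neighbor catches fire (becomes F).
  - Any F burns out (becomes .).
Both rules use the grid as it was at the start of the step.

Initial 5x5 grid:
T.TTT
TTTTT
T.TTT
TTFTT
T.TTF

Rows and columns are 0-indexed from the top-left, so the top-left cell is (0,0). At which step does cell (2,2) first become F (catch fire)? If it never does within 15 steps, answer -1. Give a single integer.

Step 1: cell (2,2)='F' (+6 fires, +2 burnt)
  -> target ignites at step 1
Step 2: cell (2,2)='.' (+4 fires, +6 burnt)
Step 3: cell (2,2)='.' (+6 fires, +4 burnt)
Step 4: cell (2,2)='.' (+3 fires, +6 burnt)
Step 5: cell (2,2)='.' (+1 fires, +3 burnt)
Step 6: cell (2,2)='.' (+0 fires, +1 burnt)
  fire out at step 6

1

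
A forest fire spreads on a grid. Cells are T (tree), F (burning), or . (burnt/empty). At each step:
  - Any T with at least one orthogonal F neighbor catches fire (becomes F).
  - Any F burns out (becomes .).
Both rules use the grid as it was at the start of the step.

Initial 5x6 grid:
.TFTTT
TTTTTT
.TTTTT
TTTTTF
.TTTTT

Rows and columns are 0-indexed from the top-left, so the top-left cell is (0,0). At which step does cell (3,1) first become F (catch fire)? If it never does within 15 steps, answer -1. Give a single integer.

Step 1: cell (3,1)='T' (+6 fires, +2 burnt)
Step 2: cell (3,1)='T' (+8 fires, +6 burnt)
Step 3: cell (3,1)='T' (+7 fires, +8 burnt)
Step 4: cell (3,1)='F' (+2 fires, +7 burnt)
  -> target ignites at step 4
Step 5: cell (3,1)='.' (+2 fires, +2 burnt)
Step 6: cell (3,1)='.' (+0 fires, +2 burnt)
  fire out at step 6

4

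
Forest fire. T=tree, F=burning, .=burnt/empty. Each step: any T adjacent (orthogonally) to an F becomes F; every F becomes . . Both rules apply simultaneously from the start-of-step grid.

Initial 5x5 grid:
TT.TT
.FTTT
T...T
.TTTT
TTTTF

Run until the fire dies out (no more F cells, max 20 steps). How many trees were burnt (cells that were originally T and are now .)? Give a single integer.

Step 1: +4 fires, +2 burnt (F count now 4)
Step 2: +5 fires, +4 burnt (F count now 5)
Step 3: +4 fires, +5 burnt (F count now 4)
Step 4: +3 fires, +4 burnt (F count now 3)
Step 5: +0 fires, +3 burnt (F count now 0)
Fire out after step 5
Initially T: 17, now '.': 24
Total burnt (originally-T cells now '.'): 16

Answer: 16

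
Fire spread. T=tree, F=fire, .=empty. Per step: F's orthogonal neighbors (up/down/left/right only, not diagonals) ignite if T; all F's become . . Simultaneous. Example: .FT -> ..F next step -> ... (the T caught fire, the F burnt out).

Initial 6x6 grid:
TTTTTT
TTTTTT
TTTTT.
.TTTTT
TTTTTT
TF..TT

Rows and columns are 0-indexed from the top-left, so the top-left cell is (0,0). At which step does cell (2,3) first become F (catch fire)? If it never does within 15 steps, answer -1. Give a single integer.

Step 1: cell (2,3)='T' (+2 fires, +1 burnt)
Step 2: cell (2,3)='T' (+3 fires, +2 burnt)
Step 3: cell (2,3)='T' (+3 fires, +3 burnt)
Step 4: cell (2,3)='T' (+5 fires, +3 burnt)
Step 5: cell (2,3)='F' (+7 fires, +5 burnt)
  -> target ignites at step 5
Step 6: cell (2,3)='.' (+6 fires, +7 burnt)
Step 7: cell (2,3)='.' (+2 fires, +6 burnt)
Step 8: cell (2,3)='.' (+2 fires, +2 burnt)
Step 9: cell (2,3)='.' (+1 fires, +2 burnt)
Step 10: cell (2,3)='.' (+0 fires, +1 burnt)
  fire out at step 10

5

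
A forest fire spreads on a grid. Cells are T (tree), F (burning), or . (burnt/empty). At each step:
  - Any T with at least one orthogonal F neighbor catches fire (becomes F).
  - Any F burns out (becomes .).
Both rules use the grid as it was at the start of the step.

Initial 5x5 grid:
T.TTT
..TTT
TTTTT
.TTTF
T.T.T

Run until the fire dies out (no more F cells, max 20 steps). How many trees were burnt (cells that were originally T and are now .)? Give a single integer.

Step 1: +3 fires, +1 burnt (F count now 3)
Step 2: +3 fires, +3 burnt (F count now 3)
Step 3: +5 fires, +3 burnt (F count now 5)
Step 4: +3 fires, +5 burnt (F count now 3)
Step 5: +2 fires, +3 burnt (F count now 2)
Step 6: +0 fires, +2 burnt (F count now 0)
Fire out after step 6
Initially T: 18, now '.': 23
Total burnt (originally-T cells now '.'): 16

Answer: 16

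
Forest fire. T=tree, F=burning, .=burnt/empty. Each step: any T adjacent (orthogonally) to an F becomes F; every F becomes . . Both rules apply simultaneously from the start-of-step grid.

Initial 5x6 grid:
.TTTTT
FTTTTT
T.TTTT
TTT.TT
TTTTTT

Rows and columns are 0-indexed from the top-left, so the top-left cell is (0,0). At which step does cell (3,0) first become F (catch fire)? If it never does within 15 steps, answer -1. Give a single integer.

Step 1: cell (3,0)='T' (+2 fires, +1 burnt)
Step 2: cell (3,0)='F' (+3 fires, +2 burnt)
  -> target ignites at step 2
Step 3: cell (3,0)='.' (+5 fires, +3 burnt)
Step 4: cell (3,0)='.' (+5 fires, +5 burnt)
Step 5: cell (3,0)='.' (+4 fires, +5 burnt)
Step 6: cell (3,0)='.' (+4 fires, +4 burnt)
Step 7: cell (3,0)='.' (+2 fires, +4 burnt)
Step 8: cell (3,0)='.' (+1 fires, +2 burnt)
Step 9: cell (3,0)='.' (+0 fires, +1 burnt)
  fire out at step 9

2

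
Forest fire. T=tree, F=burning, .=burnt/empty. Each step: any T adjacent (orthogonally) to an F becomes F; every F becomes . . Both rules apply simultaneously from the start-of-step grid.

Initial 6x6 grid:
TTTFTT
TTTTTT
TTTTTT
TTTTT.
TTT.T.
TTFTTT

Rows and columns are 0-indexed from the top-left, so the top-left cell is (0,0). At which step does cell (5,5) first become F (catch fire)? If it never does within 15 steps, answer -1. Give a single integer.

Step 1: cell (5,5)='T' (+6 fires, +2 burnt)
Step 2: cell (5,5)='T' (+9 fires, +6 burnt)
Step 3: cell (5,5)='F' (+10 fires, +9 burnt)
  -> target ignites at step 3
Step 4: cell (5,5)='.' (+5 fires, +10 burnt)
Step 5: cell (5,5)='.' (+1 fires, +5 burnt)
Step 6: cell (5,5)='.' (+0 fires, +1 burnt)
  fire out at step 6

3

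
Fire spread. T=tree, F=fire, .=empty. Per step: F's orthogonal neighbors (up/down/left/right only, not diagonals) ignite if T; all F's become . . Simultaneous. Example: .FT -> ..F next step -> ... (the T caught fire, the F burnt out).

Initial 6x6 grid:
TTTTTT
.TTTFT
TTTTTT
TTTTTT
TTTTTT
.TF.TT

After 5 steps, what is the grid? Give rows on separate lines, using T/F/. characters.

Step 1: 6 trees catch fire, 2 burn out
  TTTTFT
  .TTF.F
  TTTTFT
  TTTTTT
  TTFTTT
  .F..TT
Step 2: 9 trees catch fire, 6 burn out
  TTTF.F
  .TF...
  TTTF.F
  TTFTFT
  TF.FTT
  ....TT
Step 3: 8 trees catch fire, 9 burn out
  TTF...
  .F....
  TTF...
  TF.F.F
  F...FT
  ....TT
Step 4: 5 trees catch fire, 8 burn out
  TF....
  ......
  TF....
  F.....
  .....F
  ....FT
Step 5: 3 trees catch fire, 5 burn out
  F.....
  ......
  F.....
  ......
  ......
  .....F

F.....
......
F.....
......
......
.....F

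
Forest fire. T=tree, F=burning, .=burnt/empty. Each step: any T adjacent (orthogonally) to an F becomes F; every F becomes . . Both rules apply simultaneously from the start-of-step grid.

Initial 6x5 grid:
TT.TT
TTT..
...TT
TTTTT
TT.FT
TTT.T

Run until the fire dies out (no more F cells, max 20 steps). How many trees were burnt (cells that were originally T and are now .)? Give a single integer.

Step 1: +2 fires, +1 burnt (F count now 2)
Step 2: +4 fires, +2 burnt (F count now 4)
Step 3: +2 fires, +4 burnt (F count now 2)
Step 4: +2 fires, +2 burnt (F count now 2)
Step 5: +2 fires, +2 burnt (F count now 2)
Step 6: +2 fires, +2 burnt (F count now 2)
Step 7: +0 fires, +2 burnt (F count now 0)
Fire out after step 7
Initially T: 21, now '.': 23
Total burnt (originally-T cells now '.'): 14

Answer: 14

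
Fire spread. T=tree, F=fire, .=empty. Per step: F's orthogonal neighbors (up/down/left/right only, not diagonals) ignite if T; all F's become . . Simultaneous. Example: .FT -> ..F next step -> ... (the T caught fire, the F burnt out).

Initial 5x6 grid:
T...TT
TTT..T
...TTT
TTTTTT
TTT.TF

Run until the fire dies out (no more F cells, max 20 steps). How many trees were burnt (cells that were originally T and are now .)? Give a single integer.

Step 1: +2 fires, +1 burnt (F count now 2)
Step 2: +2 fires, +2 burnt (F count now 2)
Step 3: +3 fires, +2 burnt (F count now 3)
Step 4: +3 fires, +3 burnt (F count now 3)
Step 5: +3 fires, +3 burnt (F count now 3)
Step 6: +2 fires, +3 burnt (F count now 2)
Step 7: +1 fires, +2 burnt (F count now 1)
Step 8: +0 fires, +1 burnt (F count now 0)
Fire out after step 8
Initially T: 20, now '.': 26
Total burnt (originally-T cells now '.'): 16

Answer: 16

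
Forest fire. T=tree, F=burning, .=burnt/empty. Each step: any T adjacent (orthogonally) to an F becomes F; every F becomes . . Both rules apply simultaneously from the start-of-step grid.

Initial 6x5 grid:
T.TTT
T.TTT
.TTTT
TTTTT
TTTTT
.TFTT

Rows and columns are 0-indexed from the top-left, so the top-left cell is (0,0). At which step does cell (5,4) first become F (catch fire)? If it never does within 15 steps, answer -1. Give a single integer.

Step 1: cell (5,4)='T' (+3 fires, +1 burnt)
Step 2: cell (5,4)='F' (+4 fires, +3 burnt)
  -> target ignites at step 2
Step 3: cell (5,4)='.' (+5 fires, +4 burnt)
Step 4: cell (5,4)='.' (+5 fires, +5 burnt)
Step 5: cell (5,4)='.' (+3 fires, +5 burnt)
Step 6: cell (5,4)='.' (+2 fires, +3 burnt)
Step 7: cell (5,4)='.' (+1 fires, +2 burnt)
Step 8: cell (5,4)='.' (+0 fires, +1 burnt)
  fire out at step 8

2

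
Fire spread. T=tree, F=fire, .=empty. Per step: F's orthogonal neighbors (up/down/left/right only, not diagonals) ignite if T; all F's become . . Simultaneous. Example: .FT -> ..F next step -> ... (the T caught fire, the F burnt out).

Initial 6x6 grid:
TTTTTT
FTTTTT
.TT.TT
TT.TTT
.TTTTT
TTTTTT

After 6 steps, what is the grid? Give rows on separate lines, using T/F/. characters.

Step 1: 2 trees catch fire, 1 burn out
  FTTTTT
  .FTTTT
  .TT.TT
  TT.TTT
  .TTTTT
  TTTTTT
Step 2: 3 trees catch fire, 2 burn out
  .FTTTT
  ..FTTT
  .FT.TT
  TT.TTT
  .TTTTT
  TTTTTT
Step 3: 4 trees catch fire, 3 burn out
  ..FTTT
  ...FTT
  ..F.TT
  TF.TTT
  .TTTTT
  TTTTTT
Step 4: 4 trees catch fire, 4 burn out
  ...FTT
  ....FT
  ....TT
  F..TTT
  .FTTTT
  TTTTTT
Step 5: 5 trees catch fire, 4 burn out
  ....FT
  .....F
  ....FT
  ...TTT
  ..FTTT
  TFTTTT
Step 6: 6 trees catch fire, 5 burn out
  .....F
  ......
  .....F
  ...TFT
  ...FTT
  F.FTTT

.....F
......
.....F
...TFT
...FTT
F.FTTT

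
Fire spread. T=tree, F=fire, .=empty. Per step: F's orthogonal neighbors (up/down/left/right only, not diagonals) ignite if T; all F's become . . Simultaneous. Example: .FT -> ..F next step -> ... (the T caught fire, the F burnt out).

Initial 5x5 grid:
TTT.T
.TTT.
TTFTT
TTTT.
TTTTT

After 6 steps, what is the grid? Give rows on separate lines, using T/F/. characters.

Step 1: 4 trees catch fire, 1 burn out
  TTT.T
  .TFT.
  TF.FT
  TTFT.
  TTTTT
Step 2: 8 trees catch fire, 4 burn out
  TTF.T
  .F.F.
  F...F
  TF.F.
  TTFTT
Step 3: 4 trees catch fire, 8 burn out
  TF..T
  .....
  .....
  F....
  TF.FT
Step 4: 3 trees catch fire, 4 burn out
  F...T
  .....
  .....
  .....
  F...F
Step 5: 0 trees catch fire, 3 burn out
  ....T
  .....
  .....
  .....
  .....
Step 6: 0 trees catch fire, 0 burn out
  ....T
  .....
  .....
  .....
  .....

....T
.....
.....
.....
.....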